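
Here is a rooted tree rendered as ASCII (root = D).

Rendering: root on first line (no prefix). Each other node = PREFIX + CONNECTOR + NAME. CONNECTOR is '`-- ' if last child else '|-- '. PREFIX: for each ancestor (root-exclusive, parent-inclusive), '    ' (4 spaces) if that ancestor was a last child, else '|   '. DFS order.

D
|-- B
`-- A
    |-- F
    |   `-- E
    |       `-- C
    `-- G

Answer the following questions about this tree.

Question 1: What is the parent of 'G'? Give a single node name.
Scan adjacency: G appears as child of A

Answer: A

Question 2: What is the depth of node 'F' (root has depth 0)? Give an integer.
Path from root to F: D -> A -> F
Depth = number of edges = 2

Answer: 2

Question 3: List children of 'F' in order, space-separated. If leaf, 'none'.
Answer: E

Derivation:
Node F's children (from adjacency): E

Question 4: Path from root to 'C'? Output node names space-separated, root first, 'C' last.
Answer: D A F E C

Derivation:
Walk down from root: D -> A -> F -> E -> C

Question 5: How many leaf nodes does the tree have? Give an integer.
Leaves (nodes with no children): B, C, G

Answer: 3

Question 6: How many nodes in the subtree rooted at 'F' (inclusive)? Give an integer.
Answer: 3

Derivation:
Subtree rooted at F contains: C, E, F
Count = 3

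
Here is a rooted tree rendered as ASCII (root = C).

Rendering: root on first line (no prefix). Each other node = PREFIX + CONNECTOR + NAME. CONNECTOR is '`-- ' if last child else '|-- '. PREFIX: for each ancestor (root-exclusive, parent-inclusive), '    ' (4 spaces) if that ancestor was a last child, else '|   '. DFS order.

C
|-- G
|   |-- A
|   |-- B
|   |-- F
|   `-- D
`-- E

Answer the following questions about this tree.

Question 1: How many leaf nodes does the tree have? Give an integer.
Answer: 5

Derivation:
Leaves (nodes with no children): A, B, D, E, F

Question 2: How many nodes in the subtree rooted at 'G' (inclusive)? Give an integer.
Subtree rooted at G contains: A, B, D, F, G
Count = 5

Answer: 5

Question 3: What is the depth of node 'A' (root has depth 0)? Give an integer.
Path from root to A: C -> G -> A
Depth = number of edges = 2

Answer: 2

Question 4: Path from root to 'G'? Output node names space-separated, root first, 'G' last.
Answer: C G

Derivation:
Walk down from root: C -> G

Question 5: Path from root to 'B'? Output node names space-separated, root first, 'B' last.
Walk down from root: C -> G -> B

Answer: C G B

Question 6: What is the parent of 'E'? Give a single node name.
Scan adjacency: E appears as child of C

Answer: C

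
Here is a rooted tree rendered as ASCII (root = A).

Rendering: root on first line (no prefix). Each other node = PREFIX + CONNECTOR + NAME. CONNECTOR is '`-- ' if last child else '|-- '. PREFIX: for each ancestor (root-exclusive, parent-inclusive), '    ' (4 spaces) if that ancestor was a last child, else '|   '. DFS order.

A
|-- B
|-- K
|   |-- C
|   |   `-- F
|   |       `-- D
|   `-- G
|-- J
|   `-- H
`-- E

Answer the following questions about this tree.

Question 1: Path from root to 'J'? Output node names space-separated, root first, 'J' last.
Walk down from root: A -> J

Answer: A J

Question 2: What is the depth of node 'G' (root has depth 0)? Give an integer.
Path from root to G: A -> K -> G
Depth = number of edges = 2

Answer: 2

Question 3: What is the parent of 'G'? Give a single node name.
Answer: K

Derivation:
Scan adjacency: G appears as child of K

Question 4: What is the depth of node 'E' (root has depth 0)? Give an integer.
Answer: 1

Derivation:
Path from root to E: A -> E
Depth = number of edges = 1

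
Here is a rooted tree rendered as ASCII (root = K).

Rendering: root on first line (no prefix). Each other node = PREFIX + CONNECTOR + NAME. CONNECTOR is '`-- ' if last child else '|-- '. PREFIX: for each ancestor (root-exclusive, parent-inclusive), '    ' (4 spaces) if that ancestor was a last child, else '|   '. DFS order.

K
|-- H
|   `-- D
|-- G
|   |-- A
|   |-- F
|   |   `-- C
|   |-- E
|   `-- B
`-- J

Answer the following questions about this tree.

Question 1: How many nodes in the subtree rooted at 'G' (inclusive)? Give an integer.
Answer: 6

Derivation:
Subtree rooted at G contains: A, B, C, E, F, G
Count = 6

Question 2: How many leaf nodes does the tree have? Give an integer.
Leaves (nodes with no children): A, B, C, D, E, J

Answer: 6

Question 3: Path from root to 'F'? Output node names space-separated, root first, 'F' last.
Walk down from root: K -> G -> F

Answer: K G F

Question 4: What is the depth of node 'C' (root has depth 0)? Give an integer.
Path from root to C: K -> G -> F -> C
Depth = number of edges = 3

Answer: 3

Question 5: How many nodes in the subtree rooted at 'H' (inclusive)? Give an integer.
Answer: 2

Derivation:
Subtree rooted at H contains: D, H
Count = 2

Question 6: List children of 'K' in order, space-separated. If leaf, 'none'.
Node K's children (from adjacency): H, G, J

Answer: H G J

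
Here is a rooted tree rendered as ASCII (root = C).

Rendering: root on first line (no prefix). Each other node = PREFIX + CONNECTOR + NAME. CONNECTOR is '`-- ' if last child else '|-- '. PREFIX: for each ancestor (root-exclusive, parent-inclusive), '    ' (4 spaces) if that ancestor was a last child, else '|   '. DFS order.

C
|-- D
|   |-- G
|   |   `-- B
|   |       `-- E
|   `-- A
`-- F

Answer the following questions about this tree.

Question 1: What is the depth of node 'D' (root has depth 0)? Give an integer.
Answer: 1

Derivation:
Path from root to D: C -> D
Depth = number of edges = 1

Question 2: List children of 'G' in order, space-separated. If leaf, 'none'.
Answer: B

Derivation:
Node G's children (from adjacency): B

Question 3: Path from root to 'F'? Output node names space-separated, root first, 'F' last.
Walk down from root: C -> F

Answer: C F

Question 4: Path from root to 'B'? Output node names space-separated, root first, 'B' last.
Walk down from root: C -> D -> G -> B

Answer: C D G B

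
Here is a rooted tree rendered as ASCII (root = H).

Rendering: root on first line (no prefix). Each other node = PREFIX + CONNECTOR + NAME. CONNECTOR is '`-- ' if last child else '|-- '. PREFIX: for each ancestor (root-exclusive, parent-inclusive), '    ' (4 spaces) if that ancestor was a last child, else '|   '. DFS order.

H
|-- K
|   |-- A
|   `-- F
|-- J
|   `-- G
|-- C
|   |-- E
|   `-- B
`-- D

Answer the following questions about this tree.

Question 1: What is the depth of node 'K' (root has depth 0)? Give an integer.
Path from root to K: H -> K
Depth = number of edges = 1

Answer: 1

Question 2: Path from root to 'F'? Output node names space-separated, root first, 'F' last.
Answer: H K F

Derivation:
Walk down from root: H -> K -> F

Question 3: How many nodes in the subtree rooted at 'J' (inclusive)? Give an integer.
Subtree rooted at J contains: G, J
Count = 2

Answer: 2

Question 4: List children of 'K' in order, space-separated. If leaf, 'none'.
Answer: A F

Derivation:
Node K's children (from adjacency): A, F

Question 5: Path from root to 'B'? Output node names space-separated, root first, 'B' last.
Walk down from root: H -> C -> B

Answer: H C B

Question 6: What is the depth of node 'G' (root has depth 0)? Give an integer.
Answer: 2

Derivation:
Path from root to G: H -> J -> G
Depth = number of edges = 2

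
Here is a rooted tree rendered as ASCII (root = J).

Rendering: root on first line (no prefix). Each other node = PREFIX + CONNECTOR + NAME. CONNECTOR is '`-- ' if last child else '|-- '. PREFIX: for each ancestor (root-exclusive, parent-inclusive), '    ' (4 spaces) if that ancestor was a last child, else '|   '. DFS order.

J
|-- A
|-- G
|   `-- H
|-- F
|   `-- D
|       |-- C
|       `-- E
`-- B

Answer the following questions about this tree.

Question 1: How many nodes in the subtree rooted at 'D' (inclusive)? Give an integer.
Answer: 3

Derivation:
Subtree rooted at D contains: C, D, E
Count = 3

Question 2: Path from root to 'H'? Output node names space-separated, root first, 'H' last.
Answer: J G H

Derivation:
Walk down from root: J -> G -> H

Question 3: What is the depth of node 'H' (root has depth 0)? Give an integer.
Answer: 2

Derivation:
Path from root to H: J -> G -> H
Depth = number of edges = 2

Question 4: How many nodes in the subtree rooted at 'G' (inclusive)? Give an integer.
Answer: 2

Derivation:
Subtree rooted at G contains: G, H
Count = 2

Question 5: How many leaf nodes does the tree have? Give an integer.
Leaves (nodes with no children): A, B, C, E, H

Answer: 5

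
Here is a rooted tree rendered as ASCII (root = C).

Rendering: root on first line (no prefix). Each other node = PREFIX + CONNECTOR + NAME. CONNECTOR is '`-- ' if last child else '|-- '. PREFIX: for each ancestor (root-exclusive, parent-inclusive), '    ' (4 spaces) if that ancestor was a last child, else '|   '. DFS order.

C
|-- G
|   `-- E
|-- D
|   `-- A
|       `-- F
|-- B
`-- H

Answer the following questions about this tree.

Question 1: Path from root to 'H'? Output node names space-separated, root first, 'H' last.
Answer: C H

Derivation:
Walk down from root: C -> H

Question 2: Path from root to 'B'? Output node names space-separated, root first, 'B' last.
Walk down from root: C -> B

Answer: C B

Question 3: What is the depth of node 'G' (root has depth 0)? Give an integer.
Answer: 1

Derivation:
Path from root to G: C -> G
Depth = number of edges = 1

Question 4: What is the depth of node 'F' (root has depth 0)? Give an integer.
Answer: 3

Derivation:
Path from root to F: C -> D -> A -> F
Depth = number of edges = 3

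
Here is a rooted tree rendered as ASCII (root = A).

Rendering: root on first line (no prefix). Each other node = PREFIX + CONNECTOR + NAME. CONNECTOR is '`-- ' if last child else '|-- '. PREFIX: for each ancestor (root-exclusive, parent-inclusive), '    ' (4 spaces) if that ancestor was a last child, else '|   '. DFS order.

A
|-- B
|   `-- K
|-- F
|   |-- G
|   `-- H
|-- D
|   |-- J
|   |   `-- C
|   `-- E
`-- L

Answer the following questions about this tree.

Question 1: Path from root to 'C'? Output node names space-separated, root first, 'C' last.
Walk down from root: A -> D -> J -> C

Answer: A D J C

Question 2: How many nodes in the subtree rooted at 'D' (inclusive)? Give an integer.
Subtree rooted at D contains: C, D, E, J
Count = 4

Answer: 4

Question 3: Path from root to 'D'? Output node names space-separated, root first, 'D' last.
Answer: A D

Derivation:
Walk down from root: A -> D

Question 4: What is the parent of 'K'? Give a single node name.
Scan adjacency: K appears as child of B

Answer: B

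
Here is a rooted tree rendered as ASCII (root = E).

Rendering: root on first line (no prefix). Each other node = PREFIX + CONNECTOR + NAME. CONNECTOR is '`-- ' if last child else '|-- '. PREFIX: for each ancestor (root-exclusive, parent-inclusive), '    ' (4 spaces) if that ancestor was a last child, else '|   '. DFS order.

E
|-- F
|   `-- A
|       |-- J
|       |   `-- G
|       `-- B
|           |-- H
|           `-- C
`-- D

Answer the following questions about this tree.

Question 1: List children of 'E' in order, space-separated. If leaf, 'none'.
Node E's children (from adjacency): F, D

Answer: F D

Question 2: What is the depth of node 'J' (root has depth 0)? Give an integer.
Path from root to J: E -> F -> A -> J
Depth = number of edges = 3

Answer: 3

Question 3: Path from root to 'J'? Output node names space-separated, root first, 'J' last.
Answer: E F A J

Derivation:
Walk down from root: E -> F -> A -> J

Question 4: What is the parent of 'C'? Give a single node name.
Scan adjacency: C appears as child of B

Answer: B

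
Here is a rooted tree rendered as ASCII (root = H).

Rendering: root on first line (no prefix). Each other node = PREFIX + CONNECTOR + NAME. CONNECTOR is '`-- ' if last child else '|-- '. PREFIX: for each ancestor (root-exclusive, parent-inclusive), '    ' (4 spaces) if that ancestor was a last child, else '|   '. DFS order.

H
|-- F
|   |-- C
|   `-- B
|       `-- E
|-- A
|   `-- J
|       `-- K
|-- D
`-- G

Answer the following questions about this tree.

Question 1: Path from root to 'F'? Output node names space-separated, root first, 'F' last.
Answer: H F

Derivation:
Walk down from root: H -> F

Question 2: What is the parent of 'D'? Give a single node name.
Scan adjacency: D appears as child of H

Answer: H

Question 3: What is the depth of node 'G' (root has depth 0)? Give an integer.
Path from root to G: H -> G
Depth = number of edges = 1

Answer: 1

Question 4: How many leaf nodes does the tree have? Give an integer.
Leaves (nodes with no children): C, D, E, G, K

Answer: 5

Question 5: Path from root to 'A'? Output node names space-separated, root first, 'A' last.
Walk down from root: H -> A

Answer: H A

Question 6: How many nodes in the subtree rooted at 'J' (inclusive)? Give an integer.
Answer: 2

Derivation:
Subtree rooted at J contains: J, K
Count = 2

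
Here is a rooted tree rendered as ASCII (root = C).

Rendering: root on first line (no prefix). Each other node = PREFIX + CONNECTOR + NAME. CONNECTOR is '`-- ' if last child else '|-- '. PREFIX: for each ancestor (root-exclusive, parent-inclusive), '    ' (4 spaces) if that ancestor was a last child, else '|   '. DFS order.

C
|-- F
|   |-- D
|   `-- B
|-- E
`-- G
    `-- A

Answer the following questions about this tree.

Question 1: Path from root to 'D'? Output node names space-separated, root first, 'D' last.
Answer: C F D

Derivation:
Walk down from root: C -> F -> D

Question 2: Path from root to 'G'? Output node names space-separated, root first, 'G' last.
Answer: C G

Derivation:
Walk down from root: C -> G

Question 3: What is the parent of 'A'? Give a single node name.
Answer: G

Derivation:
Scan adjacency: A appears as child of G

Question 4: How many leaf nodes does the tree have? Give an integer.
Leaves (nodes with no children): A, B, D, E

Answer: 4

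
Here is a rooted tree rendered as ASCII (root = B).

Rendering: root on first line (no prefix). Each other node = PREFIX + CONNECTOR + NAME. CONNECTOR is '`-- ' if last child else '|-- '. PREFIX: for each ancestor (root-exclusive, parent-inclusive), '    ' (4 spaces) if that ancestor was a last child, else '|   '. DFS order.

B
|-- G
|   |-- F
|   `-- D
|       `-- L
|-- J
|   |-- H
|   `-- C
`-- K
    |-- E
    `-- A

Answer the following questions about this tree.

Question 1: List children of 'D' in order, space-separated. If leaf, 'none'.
Node D's children (from adjacency): L

Answer: L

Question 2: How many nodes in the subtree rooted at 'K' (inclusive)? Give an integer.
Answer: 3

Derivation:
Subtree rooted at K contains: A, E, K
Count = 3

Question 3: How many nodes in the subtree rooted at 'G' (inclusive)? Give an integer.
Subtree rooted at G contains: D, F, G, L
Count = 4

Answer: 4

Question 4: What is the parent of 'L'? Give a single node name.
Answer: D

Derivation:
Scan adjacency: L appears as child of D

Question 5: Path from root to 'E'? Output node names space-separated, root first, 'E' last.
Walk down from root: B -> K -> E

Answer: B K E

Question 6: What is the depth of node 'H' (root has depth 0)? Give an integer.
Answer: 2

Derivation:
Path from root to H: B -> J -> H
Depth = number of edges = 2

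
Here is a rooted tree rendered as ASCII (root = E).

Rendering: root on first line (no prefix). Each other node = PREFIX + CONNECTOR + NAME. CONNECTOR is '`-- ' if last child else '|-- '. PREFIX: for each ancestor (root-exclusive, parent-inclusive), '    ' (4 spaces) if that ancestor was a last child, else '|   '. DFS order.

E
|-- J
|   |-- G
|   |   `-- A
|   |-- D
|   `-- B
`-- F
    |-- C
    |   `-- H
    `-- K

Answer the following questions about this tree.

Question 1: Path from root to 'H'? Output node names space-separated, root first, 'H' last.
Answer: E F C H

Derivation:
Walk down from root: E -> F -> C -> H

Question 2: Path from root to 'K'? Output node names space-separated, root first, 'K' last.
Walk down from root: E -> F -> K

Answer: E F K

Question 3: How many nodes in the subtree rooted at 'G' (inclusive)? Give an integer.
Subtree rooted at G contains: A, G
Count = 2

Answer: 2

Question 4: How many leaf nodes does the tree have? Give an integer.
Leaves (nodes with no children): A, B, D, H, K

Answer: 5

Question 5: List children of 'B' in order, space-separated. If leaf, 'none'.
Node B's children (from adjacency): (leaf)

Answer: none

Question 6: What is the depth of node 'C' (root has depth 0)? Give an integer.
Path from root to C: E -> F -> C
Depth = number of edges = 2

Answer: 2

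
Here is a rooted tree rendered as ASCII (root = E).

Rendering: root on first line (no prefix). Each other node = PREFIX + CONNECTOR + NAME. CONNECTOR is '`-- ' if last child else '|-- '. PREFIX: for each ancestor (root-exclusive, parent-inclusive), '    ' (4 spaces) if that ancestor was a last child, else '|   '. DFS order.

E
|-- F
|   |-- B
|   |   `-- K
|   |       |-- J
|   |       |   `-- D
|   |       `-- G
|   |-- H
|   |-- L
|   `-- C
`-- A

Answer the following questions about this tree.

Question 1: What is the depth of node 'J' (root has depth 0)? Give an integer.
Answer: 4

Derivation:
Path from root to J: E -> F -> B -> K -> J
Depth = number of edges = 4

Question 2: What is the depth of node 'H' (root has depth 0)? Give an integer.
Answer: 2

Derivation:
Path from root to H: E -> F -> H
Depth = number of edges = 2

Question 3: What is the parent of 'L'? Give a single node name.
Scan adjacency: L appears as child of F

Answer: F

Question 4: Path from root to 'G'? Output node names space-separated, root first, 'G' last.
Answer: E F B K G

Derivation:
Walk down from root: E -> F -> B -> K -> G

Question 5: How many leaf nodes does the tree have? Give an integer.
Leaves (nodes with no children): A, C, D, G, H, L

Answer: 6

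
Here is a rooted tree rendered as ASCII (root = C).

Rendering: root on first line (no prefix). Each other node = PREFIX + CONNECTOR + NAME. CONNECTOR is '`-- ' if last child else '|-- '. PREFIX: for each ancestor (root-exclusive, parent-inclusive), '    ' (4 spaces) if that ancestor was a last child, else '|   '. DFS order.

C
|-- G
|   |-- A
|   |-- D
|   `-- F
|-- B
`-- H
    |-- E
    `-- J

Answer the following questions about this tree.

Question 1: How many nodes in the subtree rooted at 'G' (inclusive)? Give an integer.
Answer: 4

Derivation:
Subtree rooted at G contains: A, D, F, G
Count = 4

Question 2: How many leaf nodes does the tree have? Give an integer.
Leaves (nodes with no children): A, B, D, E, F, J

Answer: 6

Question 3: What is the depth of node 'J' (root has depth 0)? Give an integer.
Path from root to J: C -> H -> J
Depth = number of edges = 2

Answer: 2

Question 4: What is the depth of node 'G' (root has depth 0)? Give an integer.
Path from root to G: C -> G
Depth = number of edges = 1

Answer: 1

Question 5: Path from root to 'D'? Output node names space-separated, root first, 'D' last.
Walk down from root: C -> G -> D

Answer: C G D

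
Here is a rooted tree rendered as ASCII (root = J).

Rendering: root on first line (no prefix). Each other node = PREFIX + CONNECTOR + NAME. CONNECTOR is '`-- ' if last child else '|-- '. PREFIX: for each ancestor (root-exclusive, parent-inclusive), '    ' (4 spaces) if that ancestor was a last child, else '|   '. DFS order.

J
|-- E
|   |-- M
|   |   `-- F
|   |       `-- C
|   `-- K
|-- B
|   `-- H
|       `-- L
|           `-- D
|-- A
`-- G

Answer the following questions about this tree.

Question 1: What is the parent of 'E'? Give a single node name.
Scan adjacency: E appears as child of J

Answer: J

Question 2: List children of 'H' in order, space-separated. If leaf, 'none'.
Answer: L

Derivation:
Node H's children (from adjacency): L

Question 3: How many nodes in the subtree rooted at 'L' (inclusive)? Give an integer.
Subtree rooted at L contains: D, L
Count = 2

Answer: 2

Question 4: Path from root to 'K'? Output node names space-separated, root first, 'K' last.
Walk down from root: J -> E -> K

Answer: J E K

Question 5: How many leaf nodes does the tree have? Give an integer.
Leaves (nodes with no children): A, C, D, G, K

Answer: 5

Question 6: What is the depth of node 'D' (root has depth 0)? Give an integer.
Answer: 4

Derivation:
Path from root to D: J -> B -> H -> L -> D
Depth = number of edges = 4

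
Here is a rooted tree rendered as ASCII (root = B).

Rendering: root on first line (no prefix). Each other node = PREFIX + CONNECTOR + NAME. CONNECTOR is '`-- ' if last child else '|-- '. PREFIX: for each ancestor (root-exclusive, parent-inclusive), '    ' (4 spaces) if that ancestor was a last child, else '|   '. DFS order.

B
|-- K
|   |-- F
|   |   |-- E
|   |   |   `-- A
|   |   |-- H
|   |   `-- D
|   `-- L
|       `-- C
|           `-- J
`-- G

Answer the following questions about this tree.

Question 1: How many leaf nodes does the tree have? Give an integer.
Leaves (nodes with no children): A, D, G, H, J

Answer: 5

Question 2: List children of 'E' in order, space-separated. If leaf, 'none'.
Node E's children (from adjacency): A

Answer: A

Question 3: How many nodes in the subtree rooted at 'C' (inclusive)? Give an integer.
Answer: 2

Derivation:
Subtree rooted at C contains: C, J
Count = 2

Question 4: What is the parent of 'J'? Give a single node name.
Scan adjacency: J appears as child of C

Answer: C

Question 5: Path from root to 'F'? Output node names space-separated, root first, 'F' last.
Answer: B K F

Derivation:
Walk down from root: B -> K -> F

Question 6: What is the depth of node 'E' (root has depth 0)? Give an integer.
Path from root to E: B -> K -> F -> E
Depth = number of edges = 3

Answer: 3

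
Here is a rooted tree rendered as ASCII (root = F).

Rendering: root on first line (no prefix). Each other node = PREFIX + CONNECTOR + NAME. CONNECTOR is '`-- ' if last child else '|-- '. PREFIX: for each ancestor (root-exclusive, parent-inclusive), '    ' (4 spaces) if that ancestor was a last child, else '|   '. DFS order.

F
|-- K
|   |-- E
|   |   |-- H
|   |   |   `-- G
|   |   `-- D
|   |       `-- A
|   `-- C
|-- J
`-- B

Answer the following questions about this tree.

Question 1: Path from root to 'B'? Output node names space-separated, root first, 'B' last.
Answer: F B

Derivation:
Walk down from root: F -> B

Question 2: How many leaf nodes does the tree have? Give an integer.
Leaves (nodes with no children): A, B, C, G, J

Answer: 5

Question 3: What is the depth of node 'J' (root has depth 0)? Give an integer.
Path from root to J: F -> J
Depth = number of edges = 1

Answer: 1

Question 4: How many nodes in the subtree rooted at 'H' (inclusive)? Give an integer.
Subtree rooted at H contains: G, H
Count = 2

Answer: 2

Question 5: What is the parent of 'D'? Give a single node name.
Answer: E

Derivation:
Scan adjacency: D appears as child of E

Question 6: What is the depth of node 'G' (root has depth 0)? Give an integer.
Answer: 4

Derivation:
Path from root to G: F -> K -> E -> H -> G
Depth = number of edges = 4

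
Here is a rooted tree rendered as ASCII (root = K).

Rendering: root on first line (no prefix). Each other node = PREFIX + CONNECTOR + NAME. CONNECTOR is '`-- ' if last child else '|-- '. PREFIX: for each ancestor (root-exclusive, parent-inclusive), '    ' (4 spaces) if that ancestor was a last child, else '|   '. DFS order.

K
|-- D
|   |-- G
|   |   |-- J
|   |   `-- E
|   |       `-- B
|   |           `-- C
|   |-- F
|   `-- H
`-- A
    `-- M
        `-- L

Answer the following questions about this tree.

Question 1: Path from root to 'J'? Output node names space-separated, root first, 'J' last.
Answer: K D G J

Derivation:
Walk down from root: K -> D -> G -> J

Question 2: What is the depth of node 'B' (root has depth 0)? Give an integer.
Path from root to B: K -> D -> G -> E -> B
Depth = number of edges = 4

Answer: 4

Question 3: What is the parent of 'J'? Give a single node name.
Answer: G

Derivation:
Scan adjacency: J appears as child of G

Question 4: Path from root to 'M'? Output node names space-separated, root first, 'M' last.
Answer: K A M

Derivation:
Walk down from root: K -> A -> M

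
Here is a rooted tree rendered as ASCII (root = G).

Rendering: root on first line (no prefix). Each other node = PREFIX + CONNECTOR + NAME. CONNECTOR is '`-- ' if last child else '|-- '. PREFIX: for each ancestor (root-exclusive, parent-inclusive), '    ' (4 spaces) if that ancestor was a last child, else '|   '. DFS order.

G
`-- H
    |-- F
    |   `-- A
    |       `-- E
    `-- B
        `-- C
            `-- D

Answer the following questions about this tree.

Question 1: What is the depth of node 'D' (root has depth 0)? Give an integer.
Path from root to D: G -> H -> B -> C -> D
Depth = number of edges = 4

Answer: 4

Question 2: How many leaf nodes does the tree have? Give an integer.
Leaves (nodes with no children): D, E

Answer: 2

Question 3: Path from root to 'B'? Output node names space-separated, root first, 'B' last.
Answer: G H B

Derivation:
Walk down from root: G -> H -> B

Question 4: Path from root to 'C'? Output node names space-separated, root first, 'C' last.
Answer: G H B C

Derivation:
Walk down from root: G -> H -> B -> C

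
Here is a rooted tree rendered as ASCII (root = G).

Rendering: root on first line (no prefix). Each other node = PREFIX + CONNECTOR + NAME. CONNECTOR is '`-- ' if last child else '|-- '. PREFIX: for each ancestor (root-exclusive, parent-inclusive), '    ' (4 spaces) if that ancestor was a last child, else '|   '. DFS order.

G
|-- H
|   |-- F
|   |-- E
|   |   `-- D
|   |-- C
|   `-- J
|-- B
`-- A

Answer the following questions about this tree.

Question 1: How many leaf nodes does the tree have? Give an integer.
Leaves (nodes with no children): A, B, C, D, F, J

Answer: 6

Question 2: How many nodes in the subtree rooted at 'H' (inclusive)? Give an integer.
Subtree rooted at H contains: C, D, E, F, H, J
Count = 6

Answer: 6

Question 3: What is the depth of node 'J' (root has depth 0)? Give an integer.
Answer: 2

Derivation:
Path from root to J: G -> H -> J
Depth = number of edges = 2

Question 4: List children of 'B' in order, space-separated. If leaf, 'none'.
Answer: none

Derivation:
Node B's children (from adjacency): (leaf)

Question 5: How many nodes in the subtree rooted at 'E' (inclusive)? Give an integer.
Answer: 2

Derivation:
Subtree rooted at E contains: D, E
Count = 2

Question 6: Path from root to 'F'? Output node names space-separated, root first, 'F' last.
Walk down from root: G -> H -> F

Answer: G H F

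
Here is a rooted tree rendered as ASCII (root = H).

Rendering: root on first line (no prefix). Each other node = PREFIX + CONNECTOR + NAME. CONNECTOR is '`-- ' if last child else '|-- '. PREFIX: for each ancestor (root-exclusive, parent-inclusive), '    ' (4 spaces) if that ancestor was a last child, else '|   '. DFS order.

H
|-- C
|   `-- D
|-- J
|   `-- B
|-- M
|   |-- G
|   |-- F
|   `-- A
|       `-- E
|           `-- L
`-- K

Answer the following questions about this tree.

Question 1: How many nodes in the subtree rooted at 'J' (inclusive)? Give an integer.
Subtree rooted at J contains: B, J
Count = 2

Answer: 2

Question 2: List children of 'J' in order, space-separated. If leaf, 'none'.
Answer: B

Derivation:
Node J's children (from adjacency): B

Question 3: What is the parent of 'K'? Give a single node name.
Answer: H

Derivation:
Scan adjacency: K appears as child of H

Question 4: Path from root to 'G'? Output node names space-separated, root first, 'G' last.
Answer: H M G

Derivation:
Walk down from root: H -> M -> G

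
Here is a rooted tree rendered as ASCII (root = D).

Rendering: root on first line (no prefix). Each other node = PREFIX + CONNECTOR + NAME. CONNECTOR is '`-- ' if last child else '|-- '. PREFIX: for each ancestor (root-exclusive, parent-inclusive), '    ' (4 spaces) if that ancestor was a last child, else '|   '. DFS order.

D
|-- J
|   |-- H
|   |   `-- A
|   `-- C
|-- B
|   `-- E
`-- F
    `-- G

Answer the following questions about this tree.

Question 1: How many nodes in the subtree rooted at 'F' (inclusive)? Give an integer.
Answer: 2

Derivation:
Subtree rooted at F contains: F, G
Count = 2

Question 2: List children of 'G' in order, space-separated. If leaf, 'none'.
Answer: none

Derivation:
Node G's children (from adjacency): (leaf)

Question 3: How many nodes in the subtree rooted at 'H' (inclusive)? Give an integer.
Subtree rooted at H contains: A, H
Count = 2

Answer: 2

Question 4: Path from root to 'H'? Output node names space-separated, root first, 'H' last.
Walk down from root: D -> J -> H

Answer: D J H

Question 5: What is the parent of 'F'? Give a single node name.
Scan adjacency: F appears as child of D

Answer: D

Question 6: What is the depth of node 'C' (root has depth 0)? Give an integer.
Answer: 2

Derivation:
Path from root to C: D -> J -> C
Depth = number of edges = 2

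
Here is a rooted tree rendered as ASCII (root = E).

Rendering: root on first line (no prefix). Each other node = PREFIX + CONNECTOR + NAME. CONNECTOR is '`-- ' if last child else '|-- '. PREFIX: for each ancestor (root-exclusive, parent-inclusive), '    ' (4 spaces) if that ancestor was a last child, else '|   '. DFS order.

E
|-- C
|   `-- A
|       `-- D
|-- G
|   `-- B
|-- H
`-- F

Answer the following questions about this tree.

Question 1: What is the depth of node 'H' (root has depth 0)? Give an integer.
Answer: 1

Derivation:
Path from root to H: E -> H
Depth = number of edges = 1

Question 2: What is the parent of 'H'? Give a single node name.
Answer: E

Derivation:
Scan adjacency: H appears as child of E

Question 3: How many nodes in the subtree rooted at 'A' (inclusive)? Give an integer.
Subtree rooted at A contains: A, D
Count = 2

Answer: 2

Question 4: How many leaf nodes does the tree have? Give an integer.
Leaves (nodes with no children): B, D, F, H

Answer: 4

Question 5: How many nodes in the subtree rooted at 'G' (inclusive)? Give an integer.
Answer: 2

Derivation:
Subtree rooted at G contains: B, G
Count = 2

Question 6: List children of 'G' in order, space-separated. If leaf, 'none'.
Answer: B

Derivation:
Node G's children (from adjacency): B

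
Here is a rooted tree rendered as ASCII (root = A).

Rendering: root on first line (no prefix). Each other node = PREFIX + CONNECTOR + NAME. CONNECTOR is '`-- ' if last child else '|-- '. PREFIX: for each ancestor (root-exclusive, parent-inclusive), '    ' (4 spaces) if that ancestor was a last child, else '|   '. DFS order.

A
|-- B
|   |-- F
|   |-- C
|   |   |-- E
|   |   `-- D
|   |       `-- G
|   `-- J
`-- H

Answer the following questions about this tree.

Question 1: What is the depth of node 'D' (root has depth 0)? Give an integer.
Answer: 3

Derivation:
Path from root to D: A -> B -> C -> D
Depth = number of edges = 3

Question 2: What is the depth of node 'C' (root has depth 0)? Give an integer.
Answer: 2

Derivation:
Path from root to C: A -> B -> C
Depth = number of edges = 2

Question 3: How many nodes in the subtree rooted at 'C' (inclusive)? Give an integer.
Subtree rooted at C contains: C, D, E, G
Count = 4

Answer: 4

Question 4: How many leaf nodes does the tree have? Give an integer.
Answer: 5

Derivation:
Leaves (nodes with no children): E, F, G, H, J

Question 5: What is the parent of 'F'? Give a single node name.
Answer: B

Derivation:
Scan adjacency: F appears as child of B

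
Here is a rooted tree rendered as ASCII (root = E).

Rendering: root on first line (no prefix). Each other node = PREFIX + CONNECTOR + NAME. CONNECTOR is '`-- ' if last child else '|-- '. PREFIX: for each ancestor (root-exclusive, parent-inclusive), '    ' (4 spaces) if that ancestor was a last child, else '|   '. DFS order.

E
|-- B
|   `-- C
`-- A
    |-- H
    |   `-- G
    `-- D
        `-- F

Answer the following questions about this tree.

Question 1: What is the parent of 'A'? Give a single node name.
Scan adjacency: A appears as child of E

Answer: E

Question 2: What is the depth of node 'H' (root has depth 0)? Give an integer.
Answer: 2

Derivation:
Path from root to H: E -> A -> H
Depth = number of edges = 2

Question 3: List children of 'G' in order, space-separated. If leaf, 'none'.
Answer: none

Derivation:
Node G's children (from adjacency): (leaf)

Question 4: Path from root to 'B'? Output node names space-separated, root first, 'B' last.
Walk down from root: E -> B

Answer: E B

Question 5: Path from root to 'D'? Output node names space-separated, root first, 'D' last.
Answer: E A D

Derivation:
Walk down from root: E -> A -> D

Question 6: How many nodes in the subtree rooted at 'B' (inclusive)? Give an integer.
Answer: 2

Derivation:
Subtree rooted at B contains: B, C
Count = 2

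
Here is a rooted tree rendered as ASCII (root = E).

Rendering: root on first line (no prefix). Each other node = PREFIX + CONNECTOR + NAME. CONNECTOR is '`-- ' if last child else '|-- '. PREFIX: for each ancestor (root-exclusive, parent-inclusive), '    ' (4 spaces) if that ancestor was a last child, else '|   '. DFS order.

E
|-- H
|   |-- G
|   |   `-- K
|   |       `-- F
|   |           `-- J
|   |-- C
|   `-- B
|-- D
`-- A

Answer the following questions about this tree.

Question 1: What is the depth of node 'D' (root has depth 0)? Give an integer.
Path from root to D: E -> D
Depth = number of edges = 1

Answer: 1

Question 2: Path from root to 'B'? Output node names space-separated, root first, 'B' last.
Answer: E H B

Derivation:
Walk down from root: E -> H -> B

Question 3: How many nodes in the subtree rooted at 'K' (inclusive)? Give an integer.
Subtree rooted at K contains: F, J, K
Count = 3

Answer: 3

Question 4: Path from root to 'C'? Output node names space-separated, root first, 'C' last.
Answer: E H C

Derivation:
Walk down from root: E -> H -> C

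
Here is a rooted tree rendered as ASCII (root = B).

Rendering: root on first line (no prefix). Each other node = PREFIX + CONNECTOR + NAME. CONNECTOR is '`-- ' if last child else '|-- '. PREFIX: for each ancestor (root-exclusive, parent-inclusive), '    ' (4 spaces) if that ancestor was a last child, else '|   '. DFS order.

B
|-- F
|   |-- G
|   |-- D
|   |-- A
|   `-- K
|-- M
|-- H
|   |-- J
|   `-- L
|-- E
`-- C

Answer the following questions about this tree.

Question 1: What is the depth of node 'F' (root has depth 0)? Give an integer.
Answer: 1

Derivation:
Path from root to F: B -> F
Depth = number of edges = 1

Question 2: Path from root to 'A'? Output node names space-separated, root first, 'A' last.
Answer: B F A

Derivation:
Walk down from root: B -> F -> A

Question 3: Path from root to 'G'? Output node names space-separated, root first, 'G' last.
Walk down from root: B -> F -> G

Answer: B F G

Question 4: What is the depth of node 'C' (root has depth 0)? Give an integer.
Path from root to C: B -> C
Depth = number of edges = 1

Answer: 1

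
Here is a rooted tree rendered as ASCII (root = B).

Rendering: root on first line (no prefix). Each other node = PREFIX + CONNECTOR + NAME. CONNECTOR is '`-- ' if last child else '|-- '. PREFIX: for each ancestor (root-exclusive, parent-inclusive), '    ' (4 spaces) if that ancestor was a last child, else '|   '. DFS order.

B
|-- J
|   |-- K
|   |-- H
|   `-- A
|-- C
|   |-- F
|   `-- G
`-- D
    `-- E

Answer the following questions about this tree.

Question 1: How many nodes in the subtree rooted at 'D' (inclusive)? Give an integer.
Answer: 2

Derivation:
Subtree rooted at D contains: D, E
Count = 2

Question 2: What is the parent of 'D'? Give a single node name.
Answer: B

Derivation:
Scan adjacency: D appears as child of B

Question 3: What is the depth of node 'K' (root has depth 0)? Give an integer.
Path from root to K: B -> J -> K
Depth = number of edges = 2

Answer: 2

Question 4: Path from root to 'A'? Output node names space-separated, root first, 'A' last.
Answer: B J A

Derivation:
Walk down from root: B -> J -> A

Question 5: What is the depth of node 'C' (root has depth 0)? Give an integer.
Answer: 1

Derivation:
Path from root to C: B -> C
Depth = number of edges = 1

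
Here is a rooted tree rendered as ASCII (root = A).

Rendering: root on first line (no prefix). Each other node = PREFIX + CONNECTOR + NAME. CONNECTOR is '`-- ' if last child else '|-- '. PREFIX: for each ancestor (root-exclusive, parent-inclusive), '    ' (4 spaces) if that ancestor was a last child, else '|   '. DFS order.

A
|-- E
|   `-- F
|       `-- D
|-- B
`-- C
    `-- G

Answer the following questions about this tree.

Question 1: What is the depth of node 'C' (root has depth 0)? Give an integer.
Answer: 1

Derivation:
Path from root to C: A -> C
Depth = number of edges = 1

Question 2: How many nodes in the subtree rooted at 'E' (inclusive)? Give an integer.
Answer: 3

Derivation:
Subtree rooted at E contains: D, E, F
Count = 3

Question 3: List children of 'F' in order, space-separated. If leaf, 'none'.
Answer: D

Derivation:
Node F's children (from adjacency): D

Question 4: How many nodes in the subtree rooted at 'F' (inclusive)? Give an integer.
Answer: 2

Derivation:
Subtree rooted at F contains: D, F
Count = 2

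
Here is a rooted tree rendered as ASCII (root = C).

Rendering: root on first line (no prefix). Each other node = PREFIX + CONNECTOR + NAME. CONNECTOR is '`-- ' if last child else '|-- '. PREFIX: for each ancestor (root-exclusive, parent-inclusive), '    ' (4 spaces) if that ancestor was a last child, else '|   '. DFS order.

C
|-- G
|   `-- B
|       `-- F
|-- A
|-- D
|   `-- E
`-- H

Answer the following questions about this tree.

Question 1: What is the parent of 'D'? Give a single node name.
Scan adjacency: D appears as child of C

Answer: C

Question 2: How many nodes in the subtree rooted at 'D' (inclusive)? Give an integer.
Subtree rooted at D contains: D, E
Count = 2

Answer: 2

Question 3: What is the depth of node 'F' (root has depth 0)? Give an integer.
Answer: 3

Derivation:
Path from root to F: C -> G -> B -> F
Depth = number of edges = 3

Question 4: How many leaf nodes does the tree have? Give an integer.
Leaves (nodes with no children): A, E, F, H

Answer: 4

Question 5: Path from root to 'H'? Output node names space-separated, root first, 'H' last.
Walk down from root: C -> H

Answer: C H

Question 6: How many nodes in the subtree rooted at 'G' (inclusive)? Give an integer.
Answer: 3

Derivation:
Subtree rooted at G contains: B, F, G
Count = 3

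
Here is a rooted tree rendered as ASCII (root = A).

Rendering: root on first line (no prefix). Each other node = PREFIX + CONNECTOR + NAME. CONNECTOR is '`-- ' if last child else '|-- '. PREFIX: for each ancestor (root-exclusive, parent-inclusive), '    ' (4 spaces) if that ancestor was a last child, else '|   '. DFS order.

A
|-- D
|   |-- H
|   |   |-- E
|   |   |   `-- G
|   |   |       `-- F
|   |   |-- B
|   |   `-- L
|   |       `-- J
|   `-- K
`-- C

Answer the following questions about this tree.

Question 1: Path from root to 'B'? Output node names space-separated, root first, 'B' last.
Walk down from root: A -> D -> H -> B

Answer: A D H B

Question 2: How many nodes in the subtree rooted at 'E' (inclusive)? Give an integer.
Answer: 3

Derivation:
Subtree rooted at E contains: E, F, G
Count = 3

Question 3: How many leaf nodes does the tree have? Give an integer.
Leaves (nodes with no children): B, C, F, J, K

Answer: 5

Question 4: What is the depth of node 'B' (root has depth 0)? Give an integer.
Path from root to B: A -> D -> H -> B
Depth = number of edges = 3

Answer: 3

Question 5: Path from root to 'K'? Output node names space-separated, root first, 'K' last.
Walk down from root: A -> D -> K

Answer: A D K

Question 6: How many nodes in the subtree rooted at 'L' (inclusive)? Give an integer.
Subtree rooted at L contains: J, L
Count = 2

Answer: 2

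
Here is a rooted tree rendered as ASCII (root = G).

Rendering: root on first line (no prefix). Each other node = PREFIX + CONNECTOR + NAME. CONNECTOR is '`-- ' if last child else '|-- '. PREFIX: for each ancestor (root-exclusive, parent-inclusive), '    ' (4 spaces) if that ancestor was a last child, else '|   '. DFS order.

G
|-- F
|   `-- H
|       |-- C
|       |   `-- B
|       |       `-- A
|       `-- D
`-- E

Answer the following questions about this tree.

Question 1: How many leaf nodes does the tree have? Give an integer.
Answer: 3

Derivation:
Leaves (nodes with no children): A, D, E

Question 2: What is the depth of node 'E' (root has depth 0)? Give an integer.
Path from root to E: G -> E
Depth = number of edges = 1

Answer: 1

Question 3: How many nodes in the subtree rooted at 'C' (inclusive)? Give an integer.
Answer: 3

Derivation:
Subtree rooted at C contains: A, B, C
Count = 3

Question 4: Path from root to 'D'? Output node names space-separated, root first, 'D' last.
Answer: G F H D

Derivation:
Walk down from root: G -> F -> H -> D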